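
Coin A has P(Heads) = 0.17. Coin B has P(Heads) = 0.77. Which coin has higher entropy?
B

For binary distributions, entropy is maximized at p=0.5 and decreases as p moves toward 0 or 1.

H(A) = H(0.17) = 0.6577 bits
H(B) = H(0.77) = 0.7780 bits

Distribution B (p=0.77) is closer to uniform (p=0.5), so it has higher entropy.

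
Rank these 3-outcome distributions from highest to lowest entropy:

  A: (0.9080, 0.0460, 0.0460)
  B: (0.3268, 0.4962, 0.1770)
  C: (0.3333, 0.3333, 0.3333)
C > B > A

Key insight: Entropy is maximized by uniform distributions and minimized by concentrated distributions.

- Uniform distributions have maximum entropy log₂(3) = 1.5850 bits
- The more "peaked" or concentrated a distribution, the lower its entropy

Entropies:
  H(A) = 0.5351 bits
  H(B) = 1.4712 bits
  H(C) = 1.5850 bits

Ranking: C > B > A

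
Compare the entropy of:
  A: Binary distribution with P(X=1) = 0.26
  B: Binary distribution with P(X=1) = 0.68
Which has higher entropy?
B

For binary distributions, entropy is maximized at p=0.5 and decreases as p moves toward 0 or 1.

H(A) = H(0.26) = 0.8267 bits
H(B) = H(0.68) = 0.9044 bits

Distribution B (p=0.68) is closer to uniform (p=0.5), so it has higher entropy.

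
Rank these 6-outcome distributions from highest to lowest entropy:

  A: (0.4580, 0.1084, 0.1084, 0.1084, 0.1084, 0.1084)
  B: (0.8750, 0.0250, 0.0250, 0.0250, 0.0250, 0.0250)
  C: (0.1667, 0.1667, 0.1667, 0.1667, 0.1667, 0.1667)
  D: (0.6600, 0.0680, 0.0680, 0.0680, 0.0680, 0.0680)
C > A > D > B

Key insight: Entropy is maximized by uniform distributions and minimized by concentrated distributions.

Entropies:
  H(A) = 2.2534 bits
  H(B) = 0.8338 bits
  H(C) = 2.5850 bits
  H(D) = 1.7143 bits

Ranking: C > A > D > B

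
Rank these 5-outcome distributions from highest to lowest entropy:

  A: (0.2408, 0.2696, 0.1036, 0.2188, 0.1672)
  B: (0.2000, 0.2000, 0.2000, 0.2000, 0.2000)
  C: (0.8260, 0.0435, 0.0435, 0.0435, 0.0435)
B > A > C

Key insight: Entropy is maximized by uniform distributions and minimized by concentrated distributions.

- Uniform distributions have maximum entropy log₂(5) = 2.3219 bits
- The more "peaked" or concentrated a distribution, the lower its entropy

Entropies:
  H(A) = 2.2545 bits
  H(B) = 2.3219 bits
  H(C) = 1.0148 bits

Ranking: B > A > C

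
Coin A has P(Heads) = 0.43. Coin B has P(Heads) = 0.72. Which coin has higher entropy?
A

For binary distributions, entropy is maximized at p=0.5 and decreases as p moves toward 0 or 1.

H(A) = H(0.43) = 0.9858 bits
H(B) = H(0.72) = 0.8555 bits

Distribution A (p=0.43) is closer to uniform (p=0.5), so it has higher entropy.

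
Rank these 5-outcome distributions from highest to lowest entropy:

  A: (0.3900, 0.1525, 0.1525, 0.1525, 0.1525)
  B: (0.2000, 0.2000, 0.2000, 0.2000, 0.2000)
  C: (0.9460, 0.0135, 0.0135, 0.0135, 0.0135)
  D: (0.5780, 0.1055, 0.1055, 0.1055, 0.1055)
B > A > D > C

Key insight: Entropy is maximized by uniform distributions and minimized by concentrated distributions.

Entropies:
  H(A) = 2.1848 bits
  H(B) = 2.3219 bits
  H(C) = 0.4112 bits
  H(D) = 1.8264 bits

Ranking: B > A > D > C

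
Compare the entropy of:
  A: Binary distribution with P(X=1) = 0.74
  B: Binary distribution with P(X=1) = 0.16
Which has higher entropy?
A

For binary distributions, entropy is maximized at p=0.5 and decreases as p moves toward 0 or 1.

H(A) = H(0.74) = 0.8267 bits
H(B) = H(0.16) = 0.6343 bits

Distribution A (p=0.74) is closer to uniform (p=0.5), so it has higher entropy.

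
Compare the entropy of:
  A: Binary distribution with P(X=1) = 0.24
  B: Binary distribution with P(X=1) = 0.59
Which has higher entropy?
B

For binary distributions, entropy is maximized at p=0.5 and decreases as p moves toward 0 or 1.

H(A) = H(0.24) = 0.7950 bits
H(B) = H(0.59) = 0.9765 bits

Distribution B (p=0.59) is closer to uniform (p=0.5), so it has higher entropy.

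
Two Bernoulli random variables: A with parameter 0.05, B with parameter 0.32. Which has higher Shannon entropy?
B

For binary distributions, entropy is maximized at p=0.5 and decreases as p moves toward 0 or 1.

H(A) = H(0.05) = 0.2864 bits
H(B) = H(0.32) = 0.9044 bits

Distribution B (p=0.32) is closer to uniform (p=0.5), so it has higher entropy.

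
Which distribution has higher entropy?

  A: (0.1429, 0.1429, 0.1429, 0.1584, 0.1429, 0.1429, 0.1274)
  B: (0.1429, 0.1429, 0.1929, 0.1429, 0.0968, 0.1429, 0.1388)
A

Both distributions are close to uniform, making this a harder comparison.

H(A) = 2.8049 bits
H(B) = 2.7838 bits

The distribution closer to uniform has higher entropy.
Answer: A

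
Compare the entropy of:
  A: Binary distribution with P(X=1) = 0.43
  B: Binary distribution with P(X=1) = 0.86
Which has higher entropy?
A

For binary distributions, entropy is maximized at p=0.5 and decreases as p moves toward 0 or 1.

H(A) = H(0.43) = 0.9858 bits
H(B) = H(0.86) = 0.5842 bits

Distribution A (p=0.43) is closer to uniform (p=0.5), so it has higher entropy.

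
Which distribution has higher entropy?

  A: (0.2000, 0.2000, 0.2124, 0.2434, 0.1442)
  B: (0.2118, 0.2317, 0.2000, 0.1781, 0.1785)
B

Both distributions are close to uniform, making this a harder comparison.

H(A) = 2.3026 bits
H(B) = 2.3145 bits

The distribution closer to uniform has higher entropy.
Answer: B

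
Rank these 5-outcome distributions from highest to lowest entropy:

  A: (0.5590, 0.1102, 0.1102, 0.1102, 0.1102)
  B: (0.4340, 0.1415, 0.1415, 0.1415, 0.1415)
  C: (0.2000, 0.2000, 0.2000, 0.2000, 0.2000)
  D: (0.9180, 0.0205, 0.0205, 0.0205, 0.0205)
C > B > A > D

Key insight: Entropy is maximized by uniform distributions and minimized by concentrated distributions.

Entropies:
  H(A) = 1.8719 bits
  H(B) = 2.1194 bits
  H(C) = 2.3219 bits
  H(D) = 0.5732 bits

Ranking: C > B > A > D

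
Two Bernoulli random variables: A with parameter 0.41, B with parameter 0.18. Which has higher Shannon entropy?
A

For binary distributions, entropy is maximized at p=0.5 and decreases as p moves toward 0 or 1.

H(A) = H(0.41) = 0.9765 bits
H(B) = H(0.18) = 0.6801 bits

Distribution A (p=0.41) is closer to uniform (p=0.5), so it has higher entropy.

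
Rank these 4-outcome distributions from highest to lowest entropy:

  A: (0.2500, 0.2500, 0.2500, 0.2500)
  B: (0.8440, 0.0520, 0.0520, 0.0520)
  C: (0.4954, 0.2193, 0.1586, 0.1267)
A > C > B

Key insight: Entropy is maximized by uniform distributions and minimized by concentrated distributions.

- Uniform distributions have maximum entropy log₂(4) = 2.0000 bits
- The more "peaked" or concentrated a distribution, the lower its entropy

Entropies:
  H(A) = 2.0000 bits
  H(B) = 0.8719 bits
  H(C) = 1.7810 bits

Ranking: A > C > B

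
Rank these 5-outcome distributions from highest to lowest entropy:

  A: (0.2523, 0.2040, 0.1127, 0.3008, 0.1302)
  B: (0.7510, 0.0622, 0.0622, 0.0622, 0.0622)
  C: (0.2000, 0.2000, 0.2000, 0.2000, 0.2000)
C > A > B

Key insight: Entropy is maximized by uniform distributions and minimized by concentrated distributions.

- Uniform distributions have maximum entropy log₂(5) = 2.3219 bits
- The more "peaked" or concentrated a distribution, the lower its entropy

Entropies:
  H(A) = 2.2283 bits
  H(B) = 1.3077 bits
  H(C) = 2.3219 bits

Ranking: C > A > B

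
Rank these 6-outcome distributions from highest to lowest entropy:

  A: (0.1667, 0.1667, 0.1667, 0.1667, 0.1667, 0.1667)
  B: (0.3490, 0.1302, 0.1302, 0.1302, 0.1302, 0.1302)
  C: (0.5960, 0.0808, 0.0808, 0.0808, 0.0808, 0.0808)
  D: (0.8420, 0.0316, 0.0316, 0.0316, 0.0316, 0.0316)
A > B > C > D

Key insight: Entropy is maximized by uniform distributions and minimized by concentrated distributions.

Entropies:
  H(A) = 2.5850 bits
  H(B) = 2.4447 bits
  H(C) = 1.9113 bits
  H(D) = 0.9964 bits

Ranking: A > B > C > D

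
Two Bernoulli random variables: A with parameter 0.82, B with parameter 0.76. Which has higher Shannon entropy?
B

For binary distributions, entropy is maximized at p=0.5 and decreases as p moves toward 0 or 1.

H(A) = H(0.82) = 0.6801 bits
H(B) = H(0.76) = 0.7950 bits

Distribution B (p=0.76) is closer to uniform (p=0.5), so it has higher entropy.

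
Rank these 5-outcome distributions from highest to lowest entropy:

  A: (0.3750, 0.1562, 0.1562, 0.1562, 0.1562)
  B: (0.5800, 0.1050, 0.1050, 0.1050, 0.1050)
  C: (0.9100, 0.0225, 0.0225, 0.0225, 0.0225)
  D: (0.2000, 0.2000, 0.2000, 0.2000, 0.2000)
D > A > B > C

Key insight: Entropy is maximized by uniform distributions and minimized by concentrated distributions.

Entropies:
  H(A) = 2.2044 bits
  H(B) = 1.8215 bits
  H(C) = 0.6165 bits
  H(D) = 2.3219 bits

Ranking: D > A > B > C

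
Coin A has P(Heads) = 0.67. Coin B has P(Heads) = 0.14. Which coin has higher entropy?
A

For binary distributions, entropy is maximized at p=0.5 and decreases as p moves toward 0 or 1.

H(A) = H(0.67) = 0.9149 bits
H(B) = H(0.14) = 0.5842 bits

Distribution A (p=0.67) is closer to uniform (p=0.5), so it has higher entropy.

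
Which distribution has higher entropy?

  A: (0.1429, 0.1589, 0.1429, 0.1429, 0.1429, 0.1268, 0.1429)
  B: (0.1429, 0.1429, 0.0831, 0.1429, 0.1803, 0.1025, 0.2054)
A

Both distributions are close to uniform, making this a harder comparison.

H(A) = 2.8048 bits
H(B) = 2.7531 bits

The distribution closer to uniform has higher entropy.
Answer: A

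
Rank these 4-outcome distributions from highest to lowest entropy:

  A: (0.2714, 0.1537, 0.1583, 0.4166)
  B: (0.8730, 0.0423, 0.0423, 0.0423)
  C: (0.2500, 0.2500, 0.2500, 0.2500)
C > A > B

Key insight: Entropy is maximized by uniform distributions and minimized by concentrated distributions.

- Uniform distributions have maximum entropy log₂(4) = 2.0000 bits
- The more "peaked" or concentrated a distribution, the lower its entropy

Entropies:
  H(A) = 1.8731 bits
  H(B) = 0.7504 bits
  H(C) = 2.0000 bits

Ranking: C > A > B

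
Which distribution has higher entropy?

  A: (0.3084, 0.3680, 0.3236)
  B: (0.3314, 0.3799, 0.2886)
A

Both distributions are close to uniform, making this a harder comparison.

H(A) = 1.5809 bits
H(B) = 1.5759 bits

The distribution closer to uniform has higher entropy.
Answer: A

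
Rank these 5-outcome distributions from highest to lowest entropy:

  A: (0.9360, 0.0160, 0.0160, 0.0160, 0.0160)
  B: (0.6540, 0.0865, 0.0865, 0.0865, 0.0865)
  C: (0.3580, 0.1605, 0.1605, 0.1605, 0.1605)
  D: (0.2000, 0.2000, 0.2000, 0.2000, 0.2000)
D > C > B > A

Key insight: Entropy is maximized by uniform distributions and minimized by concentrated distributions.

Entropies:
  H(A) = 0.4711 bits
  H(B) = 1.6224 bits
  H(C) = 2.2250 bits
  H(D) = 2.3219 bits

Ranking: D > C > B > A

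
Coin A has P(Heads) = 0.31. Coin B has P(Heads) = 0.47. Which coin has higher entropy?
B

For binary distributions, entropy is maximized at p=0.5 and decreases as p moves toward 0 or 1.

H(A) = H(0.31) = 0.8932 bits
H(B) = H(0.47) = 0.9974 bits

Distribution B (p=0.47) is closer to uniform (p=0.5), so it has higher entropy.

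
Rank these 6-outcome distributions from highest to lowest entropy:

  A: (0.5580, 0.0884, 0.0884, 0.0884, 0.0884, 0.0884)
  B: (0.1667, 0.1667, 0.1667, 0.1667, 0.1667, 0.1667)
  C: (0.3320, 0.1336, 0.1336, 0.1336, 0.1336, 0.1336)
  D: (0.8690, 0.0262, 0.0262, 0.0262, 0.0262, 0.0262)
B > C > A > D

Key insight: Entropy is maximized by uniform distributions and minimized by concentrated distributions.

Entropies:
  H(A) = 2.0166 bits
  H(B) = 2.5850 bits
  H(C) = 2.4680 bits
  H(D) = 0.8643 bits

Ranking: B > C > A > D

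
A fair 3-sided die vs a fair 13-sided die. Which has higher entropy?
13-sided die

Both are uniform distributions; for uniform over n outcomes, H = log₂(n). H(3-sided) = log₂(3) = 1.585 bits and H(13-sided) = log₂(13) = 3.700 bits. More outcomes in a uniform distribution means higher entropy.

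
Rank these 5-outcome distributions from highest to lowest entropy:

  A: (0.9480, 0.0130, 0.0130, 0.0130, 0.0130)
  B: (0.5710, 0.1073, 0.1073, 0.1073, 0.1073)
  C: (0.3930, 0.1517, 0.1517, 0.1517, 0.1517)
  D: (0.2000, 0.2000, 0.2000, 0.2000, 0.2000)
D > C > B > A

Key insight: Entropy is maximized by uniform distributions and minimized by concentrated distributions.

Entropies:
  H(A) = 0.3988 bits
  H(B) = 1.8434 bits
  H(C) = 2.1807 bits
  H(D) = 2.3219 bits

Ranking: D > C > B > A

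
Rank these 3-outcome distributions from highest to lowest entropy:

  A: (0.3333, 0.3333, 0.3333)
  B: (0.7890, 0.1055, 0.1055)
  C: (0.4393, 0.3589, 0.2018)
A > C > B

Key insight: Entropy is maximized by uniform distributions and minimized by concentrated distributions.

- Uniform distributions have maximum entropy log₂(3) = 1.5850 bits
- The more "peaked" or concentrated a distribution, the lower its entropy

Entropies:
  H(A) = 1.5850 bits
  H(B) = 0.9544 bits
  H(C) = 1.5178 bits

Ranking: A > C > B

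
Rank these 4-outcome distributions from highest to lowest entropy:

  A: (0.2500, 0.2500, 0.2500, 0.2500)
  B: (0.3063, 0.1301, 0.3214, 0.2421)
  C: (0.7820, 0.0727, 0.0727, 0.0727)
A > B > C

Key insight: Entropy is maximized by uniform distributions and minimized by concentrated distributions.

- Uniform distributions have maximum entropy log₂(4) = 2.0000 bits
- The more "peaked" or concentrated a distribution, the lower its entropy

Entropies:
  H(A) = 2.0000 bits
  H(B) = 1.9274 bits
  H(C) = 1.1020 bits

Ranking: A > B > C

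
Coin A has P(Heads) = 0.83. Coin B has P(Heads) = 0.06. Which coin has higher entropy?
A

For binary distributions, entropy is maximized at p=0.5 and decreases as p moves toward 0 or 1.

H(A) = H(0.83) = 0.6577 bits
H(B) = H(0.06) = 0.3274 bits

Distribution A (p=0.83) is closer to uniform (p=0.5), so it has higher entropy.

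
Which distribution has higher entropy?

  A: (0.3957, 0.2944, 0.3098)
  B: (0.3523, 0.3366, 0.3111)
B

Both distributions are close to uniform, making this a harder comparison.

H(A) = 1.5724 bits
H(B) = 1.5831 bits

The distribution closer to uniform has higher entropy.
Answer: B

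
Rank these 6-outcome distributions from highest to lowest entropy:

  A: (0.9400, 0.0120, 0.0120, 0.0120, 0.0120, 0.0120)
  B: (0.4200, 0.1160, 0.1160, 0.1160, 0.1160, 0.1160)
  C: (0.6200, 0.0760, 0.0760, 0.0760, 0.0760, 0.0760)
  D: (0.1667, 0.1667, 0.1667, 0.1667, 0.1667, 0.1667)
D > B > C > A

Key insight: Entropy is maximized by uniform distributions and minimized by concentrated distributions.

Entropies:
  H(A) = 0.4668 bits
  H(B) = 2.3282 bits
  H(C) = 1.8404 bits
  H(D) = 2.5850 bits

Ranking: D > B > C > A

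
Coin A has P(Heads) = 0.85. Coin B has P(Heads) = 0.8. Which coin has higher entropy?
B

For binary distributions, entropy is maximized at p=0.5 and decreases as p moves toward 0 or 1.

H(A) = H(0.85) = 0.6098 bits
H(B) = H(0.8) = 0.7219 bits

Distribution B (p=0.8) is closer to uniform (p=0.5), so it has higher entropy.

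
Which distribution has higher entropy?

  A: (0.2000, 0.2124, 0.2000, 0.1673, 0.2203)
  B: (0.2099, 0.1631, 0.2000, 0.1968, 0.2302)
A

Both distributions are close to uniform, making this a harder comparison.

H(A) = 2.3159 bits
H(B) = 2.3132 bits

The distribution closer to uniform has higher entropy.
Answer: A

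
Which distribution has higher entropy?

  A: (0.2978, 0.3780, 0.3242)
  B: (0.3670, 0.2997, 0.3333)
B

Both distributions are close to uniform, making this a harder comparison.

H(A) = 1.5778 bits
H(B) = 1.5801 bits

The distribution closer to uniform has higher entropy.
Answer: B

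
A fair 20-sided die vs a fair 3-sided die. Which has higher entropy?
20-sided die

Both are uniform distributions; for uniform over n outcomes, H = log₂(n). H(20-sided) = log₂(20) = 4.322 bits and H(3-sided) = log₂(3) = 1.585 bits. More outcomes in a uniform distribution means higher entropy.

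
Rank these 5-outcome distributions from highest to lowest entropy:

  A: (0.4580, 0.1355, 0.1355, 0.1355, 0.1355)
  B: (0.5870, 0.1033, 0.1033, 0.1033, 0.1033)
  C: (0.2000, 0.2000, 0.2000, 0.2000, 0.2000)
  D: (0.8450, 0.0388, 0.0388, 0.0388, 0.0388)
C > A > B > D

Key insight: Entropy is maximized by uniform distributions and minimized by concentrated distributions.

Entropies:
  H(A) = 2.0789 bits
  H(B) = 1.8040 bits
  H(C) = 2.3219 bits
  H(D) = 0.9322 bits

Ranking: C > A > B > D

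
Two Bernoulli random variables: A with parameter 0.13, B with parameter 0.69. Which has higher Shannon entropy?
B

For binary distributions, entropy is maximized at p=0.5 and decreases as p moves toward 0 or 1.

H(A) = H(0.13) = 0.5574 bits
H(B) = H(0.69) = 0.8932 bits

Distribution B (p=0.69) is closer to uniform (p=0.5), so it has higher entropy.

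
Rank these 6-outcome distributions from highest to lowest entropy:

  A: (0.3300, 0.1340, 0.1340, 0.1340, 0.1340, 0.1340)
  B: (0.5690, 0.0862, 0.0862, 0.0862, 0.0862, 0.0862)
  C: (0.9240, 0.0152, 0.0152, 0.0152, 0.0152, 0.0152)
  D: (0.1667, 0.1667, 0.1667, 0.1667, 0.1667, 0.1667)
D > A > B > C

Key insight: Entropy is maximized by uniform distributions and minimized by concentrated distributions.

Entropies:
  H(A) = 2.4706 bits
  H(B) = 1.9870 bits
  H(C) = 0.5644 bits
  H(D) = 2.5850 bits

Ranking: D > A > B > C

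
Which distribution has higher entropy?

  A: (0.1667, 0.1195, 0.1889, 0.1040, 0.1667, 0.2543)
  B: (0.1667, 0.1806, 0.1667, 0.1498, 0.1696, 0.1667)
B

Both distributions are close to uniform, making this a harder comparison.

H(A) = 2.5239 bits
H(B) = 2.5828 bits

The distribution closer to uniform has higher entropy.
Answer: B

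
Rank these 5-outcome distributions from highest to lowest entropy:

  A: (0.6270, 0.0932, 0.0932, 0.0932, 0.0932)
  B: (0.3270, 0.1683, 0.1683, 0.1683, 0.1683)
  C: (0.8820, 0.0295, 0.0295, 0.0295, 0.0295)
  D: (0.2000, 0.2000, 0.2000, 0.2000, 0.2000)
D > B > A > C

Key insight: Entropy is maximized by uniform distributions and minimized by concentrated distributions.

Entropies:
  H(A) = 1.6989 bits
  H(B) = 2.2578 bits
  H(C) = 0.7596 bits
  H(D) = 2.3219 bits

Ranking: D > B > A > C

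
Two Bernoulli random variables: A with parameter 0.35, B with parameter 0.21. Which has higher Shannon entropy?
A

For binary distributions, entropy is maximized at p=0.5 and decreases as p moves toward 0 or 1.

H(A) = H(0.35) = 0.9341 bits
H(B) = H(0.21) = 0.7415 bits

Distribution A (p=0.35) is closer to uniform (p=0.5), so it has higher entropy.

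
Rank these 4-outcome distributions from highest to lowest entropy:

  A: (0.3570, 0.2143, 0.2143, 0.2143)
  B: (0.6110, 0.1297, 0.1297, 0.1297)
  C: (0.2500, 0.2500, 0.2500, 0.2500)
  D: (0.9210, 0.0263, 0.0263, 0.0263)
C > A > B > D

Key insight: Entropy is maximized by uniform distributions and minimized by concentrated distributions.

Entropies:
  H(A) = 1.9593 bits
  H(B) = 1.5807 bits
  H(C) = 2.0000 bits
  H(D) = 0.5239 bits

Ranking: C > A > B > D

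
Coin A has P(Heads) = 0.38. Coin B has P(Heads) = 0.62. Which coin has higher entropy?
Equal

For binary distributions, entropy is maximized at p=0.5 and decreases as p moves toward 0 or 1.

H(A) = H(0.38) = 0.9580 bits
H(B) = H(0.62) = 0.9580 bits

Both distributions are equally far from uniform (|0.38-0.5| = |0.62-0.5|), so they have the same entropy.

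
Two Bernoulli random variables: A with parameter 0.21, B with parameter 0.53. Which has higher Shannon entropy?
B

For binary distributions, entropy is maximized at p=0.5 and decreases as p moves toward 0 or 1.

H(A) = H(0.21) = 0.7415 bits
H(B) = H(0.53) = 0.9974 bits

Distribution B (p=0.53) is closer to uniform (p=0.5), so it has higher entropy.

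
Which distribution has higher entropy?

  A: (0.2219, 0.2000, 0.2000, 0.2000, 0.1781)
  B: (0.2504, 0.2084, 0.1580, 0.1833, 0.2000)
A

Both distributions are close to uniform, making this a harder comparison.

H(A) = 2.3184 bits
H(B) = 2.3053 bits

The distribution closer to uniform has higher entropy.
Answer: A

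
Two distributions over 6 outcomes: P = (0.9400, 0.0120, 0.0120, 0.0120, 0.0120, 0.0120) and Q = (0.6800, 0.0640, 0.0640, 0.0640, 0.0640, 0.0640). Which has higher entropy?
Q

P is highly concentrated on one outcome (94%), making it nearly deterministic. Q spreads its mass more evenly (max 68%). The more spread-out distribution has higher entropy: H(P) ≈ 0.467 bits, H(Q) ≈ 1.647 bits.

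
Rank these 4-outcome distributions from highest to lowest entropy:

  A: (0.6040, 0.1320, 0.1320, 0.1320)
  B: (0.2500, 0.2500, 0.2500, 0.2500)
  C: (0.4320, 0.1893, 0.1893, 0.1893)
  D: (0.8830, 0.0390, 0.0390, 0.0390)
B > C > A > D

Key insight: Entropy is maximized by uniform distributions and minimized by concentrated distributions.

Entropies:
  H(A) = 1.5962 bits
  H(B) = 2.0000 bits
  H(C) = 1.8869 bits
  H(D) = 0.7061 bits

Ranking: B > C > A > D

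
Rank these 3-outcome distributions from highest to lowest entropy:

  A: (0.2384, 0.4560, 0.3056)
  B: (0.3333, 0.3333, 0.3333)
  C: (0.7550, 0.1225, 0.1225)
B > A > C

Key insight: Entropy is maximized by uniform distributions and minimized by concentrated distributions.

- Uniform distributions have maximum entropy log₂(3) = 1.5850 bits
- The more "peaked" or concentrated a distribution, the lower its entropy

Entropies:
  H(A) = 1.5324 bits
  H(B) = 1.5850 bits
  H(C) = 1.0483 bits

Ranking: B > A > C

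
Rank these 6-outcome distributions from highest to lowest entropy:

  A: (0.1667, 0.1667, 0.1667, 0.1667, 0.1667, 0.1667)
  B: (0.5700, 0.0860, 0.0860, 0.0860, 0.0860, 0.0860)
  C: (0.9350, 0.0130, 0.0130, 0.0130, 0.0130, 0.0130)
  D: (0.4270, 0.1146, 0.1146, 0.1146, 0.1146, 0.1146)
A > D > B > C

Key insight: Entropy is maximized by uniform distributions and minimized by concentrated distributions.

Entropies:
  H(A) = 2.5850 bits
  H(B) = 1.9842 bits
  H(C) = 0.4979 bits
  H(D) = 2.3150 bits

Ranking: A > D > B > C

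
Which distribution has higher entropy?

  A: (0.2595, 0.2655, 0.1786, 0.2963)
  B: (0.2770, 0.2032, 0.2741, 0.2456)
B

Both distributions are close to uniform, making this a harder comparison.

H(A) = 1.9769 bits
H(B) = 1.9895 bits

The distribution closer to uniform has higher entropy.
Answer: B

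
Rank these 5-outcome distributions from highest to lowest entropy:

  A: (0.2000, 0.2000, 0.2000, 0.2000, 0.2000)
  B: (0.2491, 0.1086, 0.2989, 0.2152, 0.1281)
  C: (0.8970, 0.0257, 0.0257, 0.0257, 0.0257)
A > B > C

Key insight: Entropy is maximized by uniform distributions and minimized by concentrated distributions.

- Uniform distributions have maximum entropy log₂(5) = 2.3219 bits
- The more "peaked" or concentrated a distribution, the lower its entropy

Entropies:
  H(A) = 2.3219 bits
  H(B) = 2.2249 bits
  H(C) = 0.6844 bits

Ranking: A > B > C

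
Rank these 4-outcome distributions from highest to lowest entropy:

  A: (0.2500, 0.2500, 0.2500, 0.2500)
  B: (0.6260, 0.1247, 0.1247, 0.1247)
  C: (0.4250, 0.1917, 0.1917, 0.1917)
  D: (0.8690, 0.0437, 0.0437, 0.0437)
A > C > B > D

Key insight: Entropy is maximized by uniform distributions and minimized by concentrated distributions.

Entropies:
  H(A) = 2.0000 bits
  H(B) = 1.5465 bits
  H(C) = 1.8951 bits
  H(D) = 0.7678 bits

Ranking: A > C > B > D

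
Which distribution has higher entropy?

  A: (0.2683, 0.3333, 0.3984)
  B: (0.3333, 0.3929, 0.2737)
B

Both distributions are close to uniform, making this a harder comparison.

H(A) = 1.5665 bits
H(B) = 1.5695 bits

The distribution closer to uniform has higher entropy.
Answer: B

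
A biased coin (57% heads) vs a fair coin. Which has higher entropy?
Fair coin

The fair coin is uniform (p=0.5), maximizing binary entropy at 1 bit. The biased coin has H(0.57) ≈ 0.986 bits — its outcome is more predictable, so its entropy is lower.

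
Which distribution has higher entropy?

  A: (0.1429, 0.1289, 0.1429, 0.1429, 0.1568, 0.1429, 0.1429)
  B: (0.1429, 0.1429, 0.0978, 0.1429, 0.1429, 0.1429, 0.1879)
A

Both distributions are close to uniform, making this a harder comparison.

H(A) = 2.8054 bits
H(B) = 2.7865 bits

The distribution closer to uniform has higher entropy.
Answer: A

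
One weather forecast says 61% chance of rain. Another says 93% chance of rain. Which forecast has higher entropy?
61% forecast

Treat each forecast as a Bernoulli distribution. Binary entropy is maximized at p=0.5 and falls off symmetrically toward 0 or 1. The 61% forecast is closer to 50%, so it is more uncertain. H(61%) ≈ 0.965 bits, H(93%) ≈ 0.366 bits.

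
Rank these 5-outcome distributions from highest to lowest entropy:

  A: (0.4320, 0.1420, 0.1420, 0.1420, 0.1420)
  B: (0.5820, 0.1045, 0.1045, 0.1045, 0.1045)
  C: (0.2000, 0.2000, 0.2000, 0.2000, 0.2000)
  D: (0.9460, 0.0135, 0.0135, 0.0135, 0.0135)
C > A > B > D

Key insight: Entropy is maximized by uniform distributions and minimized by concentrated distributions.

Entropies:
  H(A) = 2.1226 bits
  H(B) = 1.8165 bits
  H(C) = 2.3219 bits
  H(D) = 0.4112 bits

Ranking: C > A > B > D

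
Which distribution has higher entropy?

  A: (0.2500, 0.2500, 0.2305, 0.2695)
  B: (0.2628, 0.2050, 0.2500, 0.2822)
A

Both distributions are close to uniform, making this a harder comparison.

H(A) = 1.9978 bits
H(B) = 1.9904 bits

The distribution closer to uniform has higher entropy.
Answer: A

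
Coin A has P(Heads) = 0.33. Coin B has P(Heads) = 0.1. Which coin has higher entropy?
A

For binary distributions, entropy is maximized at p=0.5 and decreases as p moves toward 0 or 1.

H(A) = H(0.33) = 0.9149 bits
H(B) = H(0.1) = 0.4690 bits

Distribution A (p=0.33) is closer to uniform (p=0.5), so it has higher entropy.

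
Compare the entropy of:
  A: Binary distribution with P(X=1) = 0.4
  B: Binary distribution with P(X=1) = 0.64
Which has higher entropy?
A

For binary distributions, entropy is maximized at p=0.5 and decreases as p moves toward 0 or 1.

H(A) = H(0.4) = 0.9710 bits
H(B) = H(0.64) = 0.9427 bits

Distribution A (p=0.4) is closer to uniform (p=0.5), so it has higher entropy.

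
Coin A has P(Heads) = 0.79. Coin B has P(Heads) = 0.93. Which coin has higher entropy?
A

For binary distributions, entropy is maximized at p=0.5 and decreases as p moves toward 0 or 1.

H(A) = H(0.79) = 0.7415 bits
H(B) = H(0.93) = 0.3659 bits

Distribution A (p=0.79) is closer to uniform (p=0.5), so it has higher entropy.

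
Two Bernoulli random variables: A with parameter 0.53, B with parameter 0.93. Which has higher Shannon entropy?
A

For binary distributions, entropy is maximized at p=0.5 and decreases as p moves toward 0 or 1.

H(A) = H(0.53) = 0.9974 bits
H(B) = H(0.93) = 0.3659 bits

Distribution A (p=0.53) is closer to uniform (p=0.5), so it has higher entropy.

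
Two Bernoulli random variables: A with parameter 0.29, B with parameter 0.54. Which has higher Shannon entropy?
B

For binary distributions, entropy is maximized at p=0.5 and decreases as p moves toward 0 or 1.

H(A) = H(0.29) = 0.8687 bits
H(B) = H(0.54) = 0.9954 bits

Distribution B (p=0.54) is closer to uniform (p=0.5), so it has higher entropy.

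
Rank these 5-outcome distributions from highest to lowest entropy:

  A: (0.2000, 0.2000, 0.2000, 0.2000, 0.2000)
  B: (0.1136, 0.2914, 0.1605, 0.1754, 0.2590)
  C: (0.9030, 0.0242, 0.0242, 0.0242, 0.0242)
A > B > C

Key insight: Entropy is maximized by uniform distributions and minimized by concentrated distributions.

- Uniform distributions have maximum entropy log₂(5) = 2.3219 bits
- The more "peaked" or concentrated a distribution, the lower its entropy

Entropies:
  H(A) = 2.3219 bits
  H(B) = 2.2438 bits
  H(C) = 0.6534 bits

Ranking: A > B > C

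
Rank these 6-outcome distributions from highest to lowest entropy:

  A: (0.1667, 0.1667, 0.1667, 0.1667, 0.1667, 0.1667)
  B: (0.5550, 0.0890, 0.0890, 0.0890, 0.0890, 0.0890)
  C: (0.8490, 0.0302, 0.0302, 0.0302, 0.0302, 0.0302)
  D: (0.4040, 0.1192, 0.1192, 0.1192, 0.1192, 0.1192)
A > D > B > C

Key insight: Entropy is maximized by uniform distributions and minimized by concentrated distributions.

Entropies:
  H(A) = 2.5850 bits
  H(B) = 2.0245 bits
  H(C) = 0.9629 bits
  H(D) = 2.3571 bits

Ranking: A > D > B > C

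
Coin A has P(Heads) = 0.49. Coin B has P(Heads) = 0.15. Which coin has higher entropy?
A

For binary distributions, entropy is maximized at p=0.5 and decreases as p moves toward 0 or 1.

H(A) = H(0.49) = 0.9997 bits
H(B) = H(0.15) = 0.6098 bits

Distribution A (p=0.49) is closer to uniform (p=0.5), so it has higher entropy.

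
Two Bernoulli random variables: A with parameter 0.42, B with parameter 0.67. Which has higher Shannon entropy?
A

For binary distributions, entropy is maximized at p=0.5 and decreases as p moves toward 0 or 1.

H(A) = H(0.42) = 0.9815 bits
H(B) = H(0.67) = 0.9149 bits

Distribution A (p=0.42) is closer to uniform (p=0.5), so it has higher entropy.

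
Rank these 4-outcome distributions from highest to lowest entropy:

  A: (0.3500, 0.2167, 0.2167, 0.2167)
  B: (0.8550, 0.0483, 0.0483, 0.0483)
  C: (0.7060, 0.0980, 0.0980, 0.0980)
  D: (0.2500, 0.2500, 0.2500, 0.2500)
D > A > C > B

Key insight: Entropy is maximized by uniform distributions and minimized by concentrated distributions.

Entropies:
  H(A) = 1.9643 bits
  H(B) = 0.8270 bits
  H(C) = 1.3398 bits
  H(D) = 2.0000 bits

Ranking: D > A > C > B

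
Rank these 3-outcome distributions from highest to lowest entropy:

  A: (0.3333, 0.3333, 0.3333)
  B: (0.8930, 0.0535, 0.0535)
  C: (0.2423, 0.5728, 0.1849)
A > C > B

Key insight: Entropy is maximized by uniform distributions and minimized by concentrated distributions.

- Uniform distributions have maximum entropy log₂(3) = 1.5850 bits
- The more "peaked" or concentrated a distribution, the lower its entropy

Entropies:
  H(A) = 1.5850 bits
  H(B) = 0.5978 bits
  H(C) = 1.4062 bits

Ranking: A > C > B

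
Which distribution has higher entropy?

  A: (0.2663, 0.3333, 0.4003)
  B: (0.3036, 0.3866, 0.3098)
B

Both distributions are close to uniform, making this a harder comparison.

H(A) = 1.5654 bits
H(B) = 1.5759 bits

The distribution closer to uniform has higher entropy.
Answer: B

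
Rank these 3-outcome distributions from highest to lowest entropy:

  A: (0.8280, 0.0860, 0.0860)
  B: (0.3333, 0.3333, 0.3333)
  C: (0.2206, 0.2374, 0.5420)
B > C > A

Key insight: Entropy is maximized by uniform distributions and minimized by concentrated distributions.

- Uniform distributions have maximum entropy log₂(3) = 1.5850 bits
- The more "peaked" or concentrated a distribution, the lower its entropy

Entropies:
  H(A) = 0.8343 bits
  H(B) = 1.5850 bits
  H(C) = 1.4524 bits

Ranking: B > C > A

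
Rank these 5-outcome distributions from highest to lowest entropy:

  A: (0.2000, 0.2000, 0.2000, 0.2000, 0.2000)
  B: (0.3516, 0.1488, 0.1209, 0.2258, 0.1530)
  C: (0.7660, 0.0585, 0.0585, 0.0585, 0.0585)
A > B > C

Key insight: Entropy is maximized by uniform distributions and minimized by concentrated distributions.

- Uniform distributions have maximum entropy log₂(5) = 2.3219 bits
- The more "peaked" or concentrated a distribution, the lower its entropy

Entropies:
  H(A) = 2.3219 bits
  H(B) = 2.2068 bits
  H(C) = 1.2529 bits

Ranking: A > B > C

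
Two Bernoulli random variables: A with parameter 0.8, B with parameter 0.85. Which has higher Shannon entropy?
A

For binary distributions, entropy is maximized at p=0.5 and decreases as p moves toward 0 or 1.

H(A) = H(0.8) = 0.7219 bits
H(B) = H(0.85) = 0.6098 bits

Distribution A (p=0.8) is closer to uniform (p=0.5), so it has higher entropy.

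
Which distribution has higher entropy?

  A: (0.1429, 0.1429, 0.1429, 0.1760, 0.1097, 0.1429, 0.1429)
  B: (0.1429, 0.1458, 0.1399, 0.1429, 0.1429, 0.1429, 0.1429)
B

Both distributions are close to uniform, making this a harder comparison.

H(A) = 2.7961 bits
H(B) = 2.8073 bits

The distribution closer to uniform has higher entropy.
Answer: B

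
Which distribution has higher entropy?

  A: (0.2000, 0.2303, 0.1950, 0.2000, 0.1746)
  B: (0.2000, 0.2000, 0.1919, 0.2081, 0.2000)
B

Both distributions are close to uniform, making this a harder comparison.

H(A) = 2.3163 bits
H(B) = 2.3215 bits

The distribution closer to uniform has higher entropy.
Answer: B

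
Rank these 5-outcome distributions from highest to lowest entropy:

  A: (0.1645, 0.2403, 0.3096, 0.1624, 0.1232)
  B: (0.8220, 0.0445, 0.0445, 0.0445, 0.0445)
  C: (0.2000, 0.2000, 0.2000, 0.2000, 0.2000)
C > A > B

Key insight: Entropy is maximized by uniform distributions and minimized by concentrated distributions.

- Uniform distributions have maximum entropy log₂(5) = 2.3219 bits
- The more "peaked" or concentrated a distribution, the lower its entropy

Entropies:
  H(A) = 2.2443 bits
  H(B) = 1.0317 bits
  H(C) = 2.3219 bits

Ranking: C > A > B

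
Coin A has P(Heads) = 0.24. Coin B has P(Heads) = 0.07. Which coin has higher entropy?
A

For binary distributions, entropy is maximized at p=0.5 and decreases as p moves toward 0 or 1.

H(A) = H(0.24) = 0.7950 bits
H(B) = H(0.07) = 0.3659 bits

Distribution A (p=0.24) is closer to uniform (p=0.5), so it has higher entropy.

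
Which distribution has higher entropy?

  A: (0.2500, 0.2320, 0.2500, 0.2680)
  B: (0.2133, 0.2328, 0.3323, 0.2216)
A

Both distributions are close to uniform, making this a harder comparison.

H(A) = 1.9981 bits
H(B) = 1.9749 bits

The distribution closer to uniform has higher entropy.
Answer: A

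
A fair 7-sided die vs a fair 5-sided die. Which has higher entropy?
7-sided die

Both are uniform distributions; for uniform over n outcomes, H = log₂(n). H(7-sided) = log₂(7) = 2.807 bits and H(5-sided) = log₂(5) = 2.322 bits. More outcomes in a uniform distribution means higher entropy.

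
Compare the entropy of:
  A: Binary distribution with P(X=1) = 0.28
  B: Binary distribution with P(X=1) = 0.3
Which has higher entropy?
B

For binary distributions, entropy is maximized at p=0.5 and decreases as p moves toward 0 or 1.

H(A) = H(0.28) = 0.8555 bits
H(B) = H(0.3) = 0.8813 bits

Distribution B (p=0.3) is closer to uniform (p=0.5), so it has higher entropy.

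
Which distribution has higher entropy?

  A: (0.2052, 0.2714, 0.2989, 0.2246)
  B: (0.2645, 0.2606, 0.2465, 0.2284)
B

Both distributions are close to uniform, making this a harder comparison.

H(A) = 1.9841 bits
H(B) = 1.9977 bits

The distribution closer to uniform has higher entropy.
Answer: B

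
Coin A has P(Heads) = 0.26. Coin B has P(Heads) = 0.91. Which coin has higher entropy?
A

For binary distributions, entropy is maximized at p=0.5 and decreases as p moves toward 0 or 1.

H(A) = H(0.26) = 0.8267 bits
H(B) = H(0.91) = 0.4365 bits

Distribution A (p=0.26) is closer to uniform (p=0.5), so it has higher entropy.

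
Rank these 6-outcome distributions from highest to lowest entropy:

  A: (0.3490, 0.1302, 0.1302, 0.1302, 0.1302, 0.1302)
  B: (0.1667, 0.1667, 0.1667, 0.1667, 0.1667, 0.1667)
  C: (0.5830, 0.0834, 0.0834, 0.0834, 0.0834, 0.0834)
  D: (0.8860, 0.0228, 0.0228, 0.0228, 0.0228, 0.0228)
B > A > C > D

Key insight: Entropy is maximized by uniform distributions and minimized by concentrated distributions.

Entropies:
  H(A) = 2.4447 bits
  H(B) = 2.5850 bits
  H(C) = 1.9483 bits
  H(D) = 0.7766 bits

Ranking: B > A > C > D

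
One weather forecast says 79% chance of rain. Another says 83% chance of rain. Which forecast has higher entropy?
79% forecast

Treat each forecast as a Bernoulli distribution. Binary entropy is maximized at p=0.5 and falls off symmetrically toward 0 or 1. The 79% forecast is closer to 50%, so it is more uncertain. H(79%) ≈ 0.741 bits, H(83%) ≈ 0.658 bits.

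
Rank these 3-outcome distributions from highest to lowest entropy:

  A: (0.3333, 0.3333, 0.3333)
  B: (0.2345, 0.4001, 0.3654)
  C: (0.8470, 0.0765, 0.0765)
A > B > C

Key insight: Entropy is maximized by uniform distributions and minimized by concentrated distributions.

- Uniform distributions have maximum entropy log₂(3) = 1.5850 bits
- The more "peaked" or concentrated a distribution, the lower its entropy

Entropies:
  H(A) = 1.5850 bits
  H(B) = 1.5502 bits
  H(C) = 0.7703 bits

Ranking: A > B > C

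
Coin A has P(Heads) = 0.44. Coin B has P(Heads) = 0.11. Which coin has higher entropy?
A

For binary distributions, entropy is maximized at p=0.5 and decreases as p moves toward 0 or 1.

H(A) = H(0.44) = 0.9896 bits
H(B) = H(0.11) = 0.4999 bits

Distribution A (p=0.44) is closer to uniform (p=0.5), so it has higher entropy.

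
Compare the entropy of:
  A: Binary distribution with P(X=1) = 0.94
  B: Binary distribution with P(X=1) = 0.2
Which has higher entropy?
B

For binary distributions, entropy is maximized at p=0.5 and decreases as p moves toward 0 or 1.

H(A) = H(0.94) = 0.3274 bits
H(B) = H(0.2) = 0.7219 bits

Distribution B (p=0.2) is closer to uniform (p=0.5), so it has higher entropy.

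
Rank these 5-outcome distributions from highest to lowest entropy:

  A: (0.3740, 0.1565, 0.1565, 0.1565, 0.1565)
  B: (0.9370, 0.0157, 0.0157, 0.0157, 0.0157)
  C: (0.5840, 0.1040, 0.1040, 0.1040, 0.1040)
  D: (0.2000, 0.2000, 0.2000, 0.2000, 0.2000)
D > A > C > B

Key insight: Entropy is maximized by uniform distributions and minimized by concentrated distributions.

Entropies:
  H(A) = 2.2057 bits
  H(B) = 0.4652 bits
  H(C) = 1.8115 bits
  H(D) = 2.3219 bits

Ranking: D > A > C > B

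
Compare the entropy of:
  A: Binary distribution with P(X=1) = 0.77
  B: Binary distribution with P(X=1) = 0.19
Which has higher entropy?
A

For binary distributions, entropy is maximized at p=0.5 and decreases as p moves toward 0 or 1.

H(A) = H(0.77) = 0.7780 bits
H(B) = H(0.19) = 0.7015 bits

Distribution A (p=0.77) is closer to uniform (p=0.5), so it has higher entropy.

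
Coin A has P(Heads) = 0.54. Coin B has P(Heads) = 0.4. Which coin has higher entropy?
A

For binary distributions, entropy is maximized at p=0.5 and decreases as p moves toward 0 or 1.

H(A) = H(0.54) = 0.9954 bits
H(B) = H(0.4) = 0.9710 bits

Distribution A (p=0.54) is closer to uniform (p=0.5), so it has higher entropy.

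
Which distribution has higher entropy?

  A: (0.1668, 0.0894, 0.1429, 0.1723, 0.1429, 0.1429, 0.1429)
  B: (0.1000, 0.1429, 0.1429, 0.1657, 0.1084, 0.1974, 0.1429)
A

Both distributions are close to uniform, making this a harder comparison.

H(A) = 2.7839 bits
H(B) = 2.7745 bits

The distribution closer to uniform has higher entropy.
Answer: A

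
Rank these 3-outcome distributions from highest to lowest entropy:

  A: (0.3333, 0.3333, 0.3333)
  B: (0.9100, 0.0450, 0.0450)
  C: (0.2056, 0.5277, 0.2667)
A > C > B

Key insight: Entropy is maximized by uniform distributions and minimized by concentrated distributions.

- Uniform distributions have maximum entropy log₂(3) = 1.5850 bits
- The more "peaked" or concentrated a distribution, the lower its entropy

Entropies:
  H(A) = 1.5850 bits
  H(B) = 0.5265 bits
  H(C) = 1.4644 bits

Ranking: A > C > B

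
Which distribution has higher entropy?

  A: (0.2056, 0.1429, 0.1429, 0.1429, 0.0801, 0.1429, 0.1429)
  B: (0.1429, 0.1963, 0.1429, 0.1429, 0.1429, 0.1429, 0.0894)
B

Both distributions are close to uniform, making this a harder comparison.

H(A) = 2.7662 bits
H(B) = 2.7778 bits

The distribution closer to uniform has higher entropy.
Answer: B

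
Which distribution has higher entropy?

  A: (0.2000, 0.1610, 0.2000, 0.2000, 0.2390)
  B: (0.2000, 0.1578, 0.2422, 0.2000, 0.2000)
A

Both distributions are close to uniform, making this a harder comparison.

H(A) = 2.3109 bits
H(B) = 2.3090 bits

The distribution closer to uniform has higher entropy.
Answer: A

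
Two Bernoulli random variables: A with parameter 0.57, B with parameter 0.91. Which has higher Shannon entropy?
A

For binary distributions, entropy is maximized at p=0.5 and decreases as p moves toward 0 or 1.

H(A) = H(0.57) = 0.9858 bits
H(B) = H(0.91) = 0.4365 bits

Distribution A (p=0.57) is closer to uniform (p=0.5), so it has higher entropy.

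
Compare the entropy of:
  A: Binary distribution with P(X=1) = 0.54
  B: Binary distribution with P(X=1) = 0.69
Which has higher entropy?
A

For binary distributions, entropy is maximized at p=0.5 and decreases as p moves toward 0 or 1.

H(A) = H(0.54) = 0.9954 bits
H(B) = H(0.69) = 0.8932 bits

Distribution A (p=0.54) is closer to uniform (p=0.5), so it has higher entropy.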